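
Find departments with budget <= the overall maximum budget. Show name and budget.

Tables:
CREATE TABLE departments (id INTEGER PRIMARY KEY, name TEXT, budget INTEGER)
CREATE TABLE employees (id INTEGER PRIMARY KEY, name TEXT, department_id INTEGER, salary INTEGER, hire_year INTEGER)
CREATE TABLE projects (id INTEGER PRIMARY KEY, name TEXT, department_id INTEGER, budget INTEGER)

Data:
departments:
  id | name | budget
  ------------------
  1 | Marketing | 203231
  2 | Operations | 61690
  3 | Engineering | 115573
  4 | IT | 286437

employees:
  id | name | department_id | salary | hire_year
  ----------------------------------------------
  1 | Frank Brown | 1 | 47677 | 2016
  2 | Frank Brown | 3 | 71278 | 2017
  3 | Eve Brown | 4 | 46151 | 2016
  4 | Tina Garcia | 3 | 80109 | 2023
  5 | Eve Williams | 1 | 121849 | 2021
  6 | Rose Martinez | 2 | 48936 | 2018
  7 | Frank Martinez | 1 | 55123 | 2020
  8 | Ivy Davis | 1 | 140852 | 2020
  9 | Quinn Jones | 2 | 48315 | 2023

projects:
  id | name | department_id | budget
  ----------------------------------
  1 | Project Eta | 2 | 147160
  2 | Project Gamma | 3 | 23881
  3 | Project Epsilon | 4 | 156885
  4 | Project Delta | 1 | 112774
SELECT name, budget FROM departments WHERE budget <= (SELECT MAX(budget) FROM departments)

Execution result:
name | budget
Marketing | 203231
Operations | 61690
Engineering | 115573
IT | 286437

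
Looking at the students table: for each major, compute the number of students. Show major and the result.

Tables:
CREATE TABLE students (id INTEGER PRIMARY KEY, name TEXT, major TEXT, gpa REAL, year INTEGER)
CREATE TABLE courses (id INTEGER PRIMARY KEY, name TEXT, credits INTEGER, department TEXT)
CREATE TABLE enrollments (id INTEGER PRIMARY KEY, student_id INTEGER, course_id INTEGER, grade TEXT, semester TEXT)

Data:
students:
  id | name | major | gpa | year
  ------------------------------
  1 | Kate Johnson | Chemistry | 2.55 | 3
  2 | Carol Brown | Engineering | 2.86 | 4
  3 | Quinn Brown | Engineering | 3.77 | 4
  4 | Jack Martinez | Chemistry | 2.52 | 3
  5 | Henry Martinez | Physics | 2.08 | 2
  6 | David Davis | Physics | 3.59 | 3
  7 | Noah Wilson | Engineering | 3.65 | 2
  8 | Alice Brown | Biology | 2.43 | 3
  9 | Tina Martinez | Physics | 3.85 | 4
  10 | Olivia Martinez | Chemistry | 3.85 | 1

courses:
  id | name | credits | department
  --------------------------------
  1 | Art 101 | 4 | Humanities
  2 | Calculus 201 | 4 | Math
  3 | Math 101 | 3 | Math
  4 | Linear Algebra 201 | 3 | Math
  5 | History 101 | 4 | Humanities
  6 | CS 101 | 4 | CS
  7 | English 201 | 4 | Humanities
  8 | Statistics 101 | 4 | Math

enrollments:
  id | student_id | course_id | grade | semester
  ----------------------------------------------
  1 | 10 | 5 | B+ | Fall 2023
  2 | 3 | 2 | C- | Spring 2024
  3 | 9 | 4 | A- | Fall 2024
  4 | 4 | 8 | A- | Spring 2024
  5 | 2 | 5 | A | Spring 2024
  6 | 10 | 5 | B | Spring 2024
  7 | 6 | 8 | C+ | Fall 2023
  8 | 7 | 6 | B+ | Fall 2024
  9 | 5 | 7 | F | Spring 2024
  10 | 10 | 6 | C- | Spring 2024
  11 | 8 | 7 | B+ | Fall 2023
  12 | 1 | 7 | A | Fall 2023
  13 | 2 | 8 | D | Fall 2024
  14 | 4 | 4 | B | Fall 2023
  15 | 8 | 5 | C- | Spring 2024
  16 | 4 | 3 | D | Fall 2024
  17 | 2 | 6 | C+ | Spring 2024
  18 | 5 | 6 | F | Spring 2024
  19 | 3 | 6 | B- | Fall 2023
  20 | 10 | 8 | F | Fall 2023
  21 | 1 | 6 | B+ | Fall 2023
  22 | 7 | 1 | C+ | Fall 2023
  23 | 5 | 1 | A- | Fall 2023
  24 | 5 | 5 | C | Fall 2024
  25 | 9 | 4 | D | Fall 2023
SELECT major, COUNT(*) AS n FROM students GROUP BY major

Execution result:
major | n
Biology | 1
Chemistry | 3
Engineering | 3
Physics | 3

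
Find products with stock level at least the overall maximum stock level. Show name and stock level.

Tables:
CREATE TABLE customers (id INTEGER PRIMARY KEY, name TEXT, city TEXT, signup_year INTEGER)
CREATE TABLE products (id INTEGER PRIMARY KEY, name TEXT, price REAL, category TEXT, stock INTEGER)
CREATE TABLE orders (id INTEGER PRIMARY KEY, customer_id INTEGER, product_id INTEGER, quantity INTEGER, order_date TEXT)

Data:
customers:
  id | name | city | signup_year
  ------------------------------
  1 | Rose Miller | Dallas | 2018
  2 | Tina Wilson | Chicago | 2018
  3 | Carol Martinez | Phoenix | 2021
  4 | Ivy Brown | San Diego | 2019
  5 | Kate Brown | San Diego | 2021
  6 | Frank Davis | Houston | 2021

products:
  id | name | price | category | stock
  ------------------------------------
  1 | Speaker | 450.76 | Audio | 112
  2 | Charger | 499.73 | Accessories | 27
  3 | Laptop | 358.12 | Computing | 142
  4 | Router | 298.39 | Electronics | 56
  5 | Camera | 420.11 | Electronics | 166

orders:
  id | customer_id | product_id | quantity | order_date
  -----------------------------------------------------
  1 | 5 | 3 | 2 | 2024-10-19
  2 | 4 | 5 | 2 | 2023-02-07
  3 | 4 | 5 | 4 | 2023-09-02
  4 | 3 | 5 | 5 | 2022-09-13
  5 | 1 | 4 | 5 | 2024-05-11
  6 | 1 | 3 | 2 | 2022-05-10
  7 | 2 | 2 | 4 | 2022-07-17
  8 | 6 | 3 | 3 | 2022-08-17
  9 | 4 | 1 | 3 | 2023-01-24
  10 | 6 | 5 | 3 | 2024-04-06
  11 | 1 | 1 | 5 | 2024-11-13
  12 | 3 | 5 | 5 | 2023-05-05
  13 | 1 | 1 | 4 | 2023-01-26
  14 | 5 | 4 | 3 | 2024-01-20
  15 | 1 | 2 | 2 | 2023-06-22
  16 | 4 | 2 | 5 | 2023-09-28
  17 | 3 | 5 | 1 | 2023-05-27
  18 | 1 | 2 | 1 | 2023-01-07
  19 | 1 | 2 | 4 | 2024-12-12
SELECT name, stock FROM products WHERE stock >= (SELECT MAX(stock) FROM products)

Execution result:
name | stock
Camera | 166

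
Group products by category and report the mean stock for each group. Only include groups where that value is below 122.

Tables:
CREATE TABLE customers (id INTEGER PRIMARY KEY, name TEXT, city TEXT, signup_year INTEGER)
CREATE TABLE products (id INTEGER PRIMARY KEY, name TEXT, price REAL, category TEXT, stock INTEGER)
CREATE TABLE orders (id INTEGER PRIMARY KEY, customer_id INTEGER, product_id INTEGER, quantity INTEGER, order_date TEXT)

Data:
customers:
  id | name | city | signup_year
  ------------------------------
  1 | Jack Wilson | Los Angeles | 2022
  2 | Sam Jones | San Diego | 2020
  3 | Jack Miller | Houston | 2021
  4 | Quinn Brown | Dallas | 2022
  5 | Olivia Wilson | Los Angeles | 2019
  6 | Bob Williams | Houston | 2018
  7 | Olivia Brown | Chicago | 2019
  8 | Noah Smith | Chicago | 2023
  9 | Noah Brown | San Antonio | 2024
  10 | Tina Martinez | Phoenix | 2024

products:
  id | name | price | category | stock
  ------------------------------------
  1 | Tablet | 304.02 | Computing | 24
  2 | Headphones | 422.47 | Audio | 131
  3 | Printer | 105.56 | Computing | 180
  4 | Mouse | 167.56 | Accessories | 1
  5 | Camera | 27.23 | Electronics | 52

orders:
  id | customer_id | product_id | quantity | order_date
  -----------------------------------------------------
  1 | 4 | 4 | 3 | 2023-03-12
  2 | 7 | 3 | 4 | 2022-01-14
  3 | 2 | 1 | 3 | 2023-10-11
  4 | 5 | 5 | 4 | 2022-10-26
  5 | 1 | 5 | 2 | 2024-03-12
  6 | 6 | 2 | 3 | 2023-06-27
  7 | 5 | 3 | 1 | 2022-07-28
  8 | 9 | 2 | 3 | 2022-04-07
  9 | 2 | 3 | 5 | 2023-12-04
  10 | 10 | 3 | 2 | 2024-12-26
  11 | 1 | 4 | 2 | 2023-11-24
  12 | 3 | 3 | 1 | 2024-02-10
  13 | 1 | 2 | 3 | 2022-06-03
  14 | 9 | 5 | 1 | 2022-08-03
SELECT category, AVG(stock) AS avg_stock FROM products GROUP BY category HAVING AVG(stock) < 122

Execution result:
category | avg_stock
Accessories | 1.00
Computing | 102.00
Electronics | 52.00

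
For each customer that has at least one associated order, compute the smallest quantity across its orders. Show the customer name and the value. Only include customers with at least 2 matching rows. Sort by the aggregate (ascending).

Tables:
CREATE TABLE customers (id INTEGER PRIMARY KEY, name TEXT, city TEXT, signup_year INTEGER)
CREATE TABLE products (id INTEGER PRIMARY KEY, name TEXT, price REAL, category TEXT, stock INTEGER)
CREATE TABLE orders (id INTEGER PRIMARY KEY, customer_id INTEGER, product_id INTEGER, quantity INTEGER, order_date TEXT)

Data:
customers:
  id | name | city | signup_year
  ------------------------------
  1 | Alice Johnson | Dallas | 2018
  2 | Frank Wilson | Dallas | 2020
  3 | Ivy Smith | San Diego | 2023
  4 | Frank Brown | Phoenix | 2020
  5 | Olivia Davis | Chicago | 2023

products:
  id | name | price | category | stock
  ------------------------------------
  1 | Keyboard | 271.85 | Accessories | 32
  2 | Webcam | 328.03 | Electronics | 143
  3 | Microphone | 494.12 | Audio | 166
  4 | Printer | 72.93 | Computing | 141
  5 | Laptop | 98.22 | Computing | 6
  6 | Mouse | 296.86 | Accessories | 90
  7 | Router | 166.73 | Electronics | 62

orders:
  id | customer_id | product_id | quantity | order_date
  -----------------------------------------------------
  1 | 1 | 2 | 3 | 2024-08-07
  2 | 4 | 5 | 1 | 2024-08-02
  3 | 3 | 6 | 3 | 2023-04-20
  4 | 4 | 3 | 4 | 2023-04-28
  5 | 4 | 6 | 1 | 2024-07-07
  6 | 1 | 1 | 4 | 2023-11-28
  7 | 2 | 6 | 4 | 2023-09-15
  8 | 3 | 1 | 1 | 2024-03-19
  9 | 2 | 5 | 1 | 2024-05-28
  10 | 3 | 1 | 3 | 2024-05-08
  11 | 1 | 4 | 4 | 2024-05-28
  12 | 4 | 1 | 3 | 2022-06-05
SELECT p.name, MIN(c.quantity) AS min_quantity FROM orders c JOIN customers p ON c.customer_id = p.id GROUP BY p.id, p.name HAVING COUNT(*) >= 2 ORDER BY min_quantity ASC

Execution result:
name | min_quantity
Frank Wilson | 1
Ivy Smith | 1
Frank Brown | 1
Alice Johnson | 3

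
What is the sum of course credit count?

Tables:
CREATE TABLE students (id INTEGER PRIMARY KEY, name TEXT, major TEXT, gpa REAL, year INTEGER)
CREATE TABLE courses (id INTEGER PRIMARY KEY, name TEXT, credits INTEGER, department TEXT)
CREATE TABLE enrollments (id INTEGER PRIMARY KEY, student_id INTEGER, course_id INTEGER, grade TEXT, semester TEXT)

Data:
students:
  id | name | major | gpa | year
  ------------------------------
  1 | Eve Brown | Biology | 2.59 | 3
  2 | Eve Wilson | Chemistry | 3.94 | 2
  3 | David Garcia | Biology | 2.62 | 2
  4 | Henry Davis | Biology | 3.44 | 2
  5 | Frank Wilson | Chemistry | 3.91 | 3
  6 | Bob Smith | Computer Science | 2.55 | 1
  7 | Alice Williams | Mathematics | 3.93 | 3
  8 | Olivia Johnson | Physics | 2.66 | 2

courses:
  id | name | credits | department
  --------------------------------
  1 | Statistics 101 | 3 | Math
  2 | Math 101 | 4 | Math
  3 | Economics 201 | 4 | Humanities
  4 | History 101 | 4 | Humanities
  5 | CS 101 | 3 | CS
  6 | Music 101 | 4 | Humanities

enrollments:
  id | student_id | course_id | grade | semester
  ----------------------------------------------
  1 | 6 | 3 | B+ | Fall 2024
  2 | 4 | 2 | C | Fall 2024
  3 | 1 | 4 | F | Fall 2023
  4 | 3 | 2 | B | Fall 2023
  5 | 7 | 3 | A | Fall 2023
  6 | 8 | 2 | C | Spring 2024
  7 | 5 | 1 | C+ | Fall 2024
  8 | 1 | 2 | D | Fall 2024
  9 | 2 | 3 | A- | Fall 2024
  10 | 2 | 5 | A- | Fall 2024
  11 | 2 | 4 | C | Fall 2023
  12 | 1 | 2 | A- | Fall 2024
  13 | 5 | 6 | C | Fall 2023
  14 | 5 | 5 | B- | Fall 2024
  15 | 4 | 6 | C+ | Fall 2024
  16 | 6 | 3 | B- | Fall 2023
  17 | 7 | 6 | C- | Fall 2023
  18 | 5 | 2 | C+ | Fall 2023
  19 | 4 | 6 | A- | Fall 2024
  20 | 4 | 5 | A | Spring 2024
SELECT SUM(credits) FROM courses

Execution result:
22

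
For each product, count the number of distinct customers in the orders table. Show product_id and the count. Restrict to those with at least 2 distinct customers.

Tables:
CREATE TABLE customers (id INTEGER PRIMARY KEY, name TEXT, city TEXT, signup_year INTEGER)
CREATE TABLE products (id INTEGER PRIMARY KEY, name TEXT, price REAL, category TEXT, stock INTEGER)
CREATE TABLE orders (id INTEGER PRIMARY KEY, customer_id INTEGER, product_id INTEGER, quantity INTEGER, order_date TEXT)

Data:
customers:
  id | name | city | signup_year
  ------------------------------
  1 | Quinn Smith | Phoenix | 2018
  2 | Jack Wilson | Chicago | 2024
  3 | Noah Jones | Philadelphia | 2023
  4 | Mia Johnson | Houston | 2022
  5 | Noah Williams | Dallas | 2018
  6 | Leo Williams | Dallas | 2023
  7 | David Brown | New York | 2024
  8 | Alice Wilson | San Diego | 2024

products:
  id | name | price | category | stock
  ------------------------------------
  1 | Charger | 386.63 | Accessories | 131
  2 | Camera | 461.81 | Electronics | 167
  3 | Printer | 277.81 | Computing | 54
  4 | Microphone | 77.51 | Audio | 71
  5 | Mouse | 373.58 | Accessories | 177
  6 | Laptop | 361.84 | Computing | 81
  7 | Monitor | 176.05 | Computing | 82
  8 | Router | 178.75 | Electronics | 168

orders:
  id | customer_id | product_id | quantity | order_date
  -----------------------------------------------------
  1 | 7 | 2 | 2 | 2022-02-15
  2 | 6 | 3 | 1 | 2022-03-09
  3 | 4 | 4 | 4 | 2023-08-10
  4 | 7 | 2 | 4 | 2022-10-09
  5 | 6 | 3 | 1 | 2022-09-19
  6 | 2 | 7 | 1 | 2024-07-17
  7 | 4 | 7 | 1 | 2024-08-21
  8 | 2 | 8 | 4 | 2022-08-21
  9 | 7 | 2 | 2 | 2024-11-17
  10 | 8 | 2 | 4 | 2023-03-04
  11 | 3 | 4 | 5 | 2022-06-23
SELECT product_id, COUNT(DISTINCT customer_id) AS distinct_customer_count FROM orders GROUP BY product_id HAVING COUNT(DISTINCT customer_id) >= 2

Execution result:
product_id | distinct_customer_count
2 | 2
4 | 2
7 | 2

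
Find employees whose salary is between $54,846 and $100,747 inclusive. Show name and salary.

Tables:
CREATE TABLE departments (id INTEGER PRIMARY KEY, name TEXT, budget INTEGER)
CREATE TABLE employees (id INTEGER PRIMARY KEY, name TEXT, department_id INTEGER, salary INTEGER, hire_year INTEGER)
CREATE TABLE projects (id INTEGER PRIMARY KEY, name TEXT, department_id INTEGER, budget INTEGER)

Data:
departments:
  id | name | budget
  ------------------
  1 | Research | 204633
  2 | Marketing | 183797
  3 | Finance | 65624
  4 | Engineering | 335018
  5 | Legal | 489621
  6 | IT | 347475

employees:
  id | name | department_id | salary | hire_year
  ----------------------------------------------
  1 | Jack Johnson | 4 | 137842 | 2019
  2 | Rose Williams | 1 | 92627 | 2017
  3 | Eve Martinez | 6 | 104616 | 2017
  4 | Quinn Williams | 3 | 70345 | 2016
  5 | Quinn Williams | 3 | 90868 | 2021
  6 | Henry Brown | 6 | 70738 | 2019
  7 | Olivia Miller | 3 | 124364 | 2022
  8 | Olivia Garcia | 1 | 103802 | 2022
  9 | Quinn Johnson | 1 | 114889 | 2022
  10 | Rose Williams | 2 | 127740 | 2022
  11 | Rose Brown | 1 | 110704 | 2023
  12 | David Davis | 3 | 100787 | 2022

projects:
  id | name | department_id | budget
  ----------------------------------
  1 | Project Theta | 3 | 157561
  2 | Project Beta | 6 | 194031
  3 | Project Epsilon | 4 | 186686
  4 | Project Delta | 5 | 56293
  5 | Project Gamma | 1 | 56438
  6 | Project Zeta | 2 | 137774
SELECT name, salary FROM employees WHERE salary BETWEEN 54846 AND 100747

Execution result:
name | salary
Rose Williams | 92627
Quinn Williams | 70345
Quinn Williams | 90868
Henry Brown | 70738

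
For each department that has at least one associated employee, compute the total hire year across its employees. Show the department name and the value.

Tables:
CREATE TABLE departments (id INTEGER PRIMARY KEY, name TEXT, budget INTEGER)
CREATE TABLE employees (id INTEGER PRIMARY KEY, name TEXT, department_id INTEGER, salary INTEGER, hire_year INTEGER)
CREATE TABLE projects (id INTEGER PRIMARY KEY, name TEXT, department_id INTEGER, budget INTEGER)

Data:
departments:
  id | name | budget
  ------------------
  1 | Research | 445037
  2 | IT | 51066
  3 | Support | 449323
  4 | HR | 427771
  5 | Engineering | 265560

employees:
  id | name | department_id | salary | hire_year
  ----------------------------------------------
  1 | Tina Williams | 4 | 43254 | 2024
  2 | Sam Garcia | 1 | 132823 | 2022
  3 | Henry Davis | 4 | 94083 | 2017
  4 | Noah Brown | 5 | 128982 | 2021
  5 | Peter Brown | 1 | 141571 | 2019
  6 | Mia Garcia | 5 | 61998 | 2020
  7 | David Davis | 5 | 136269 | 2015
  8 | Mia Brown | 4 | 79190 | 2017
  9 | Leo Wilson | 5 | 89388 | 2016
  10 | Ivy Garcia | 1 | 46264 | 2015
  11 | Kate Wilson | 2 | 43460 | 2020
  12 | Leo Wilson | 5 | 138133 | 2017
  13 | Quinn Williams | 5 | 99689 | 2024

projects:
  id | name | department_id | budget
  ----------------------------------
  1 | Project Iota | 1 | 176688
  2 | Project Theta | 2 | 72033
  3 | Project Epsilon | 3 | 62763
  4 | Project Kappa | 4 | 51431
SELECT p.name, SUM(c.hire_year) AS sum_hire_year FROM employees c JOIN departments p ON c.department_id = p.id GROUP BY p.id, p.name

Execution result:
name | sum_hire_year
Research | 6056
IT | 2020
HR | 6058
Engineering | 12113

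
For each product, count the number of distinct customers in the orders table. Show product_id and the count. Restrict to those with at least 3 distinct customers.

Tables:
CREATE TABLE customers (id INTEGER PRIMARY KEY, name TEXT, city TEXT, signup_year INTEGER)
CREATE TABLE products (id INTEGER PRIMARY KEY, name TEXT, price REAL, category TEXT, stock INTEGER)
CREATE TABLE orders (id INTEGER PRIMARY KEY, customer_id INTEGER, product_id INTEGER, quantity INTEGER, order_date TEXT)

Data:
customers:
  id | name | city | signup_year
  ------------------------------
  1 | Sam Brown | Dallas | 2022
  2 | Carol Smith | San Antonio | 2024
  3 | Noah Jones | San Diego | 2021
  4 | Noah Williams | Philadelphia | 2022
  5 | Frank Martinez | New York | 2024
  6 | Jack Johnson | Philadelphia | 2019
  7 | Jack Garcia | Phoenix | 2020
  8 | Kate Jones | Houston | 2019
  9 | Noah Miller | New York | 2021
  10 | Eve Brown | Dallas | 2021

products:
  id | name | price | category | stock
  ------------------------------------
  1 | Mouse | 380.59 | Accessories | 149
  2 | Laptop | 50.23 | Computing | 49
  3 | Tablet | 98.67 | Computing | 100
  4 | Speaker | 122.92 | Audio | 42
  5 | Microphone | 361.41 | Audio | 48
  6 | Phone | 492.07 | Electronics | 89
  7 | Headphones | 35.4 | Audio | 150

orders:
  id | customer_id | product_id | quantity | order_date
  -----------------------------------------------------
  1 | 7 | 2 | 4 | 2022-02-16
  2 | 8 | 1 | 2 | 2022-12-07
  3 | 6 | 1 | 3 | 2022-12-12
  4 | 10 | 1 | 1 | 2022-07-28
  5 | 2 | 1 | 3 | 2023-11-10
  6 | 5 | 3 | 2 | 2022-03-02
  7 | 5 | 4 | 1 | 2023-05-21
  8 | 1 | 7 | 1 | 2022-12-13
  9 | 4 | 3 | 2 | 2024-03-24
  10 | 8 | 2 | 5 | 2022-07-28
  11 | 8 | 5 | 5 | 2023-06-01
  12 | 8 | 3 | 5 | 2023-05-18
SELECT product_id, COUNT(DISTINCT customer_id) AS distinct_customer_count FROM orders GROUP BY product_id HAVING COUNT(DISTINCT customer_id) >= 3

Execution result:
product_id | distinct_customer_count
1 | 4
3 | 3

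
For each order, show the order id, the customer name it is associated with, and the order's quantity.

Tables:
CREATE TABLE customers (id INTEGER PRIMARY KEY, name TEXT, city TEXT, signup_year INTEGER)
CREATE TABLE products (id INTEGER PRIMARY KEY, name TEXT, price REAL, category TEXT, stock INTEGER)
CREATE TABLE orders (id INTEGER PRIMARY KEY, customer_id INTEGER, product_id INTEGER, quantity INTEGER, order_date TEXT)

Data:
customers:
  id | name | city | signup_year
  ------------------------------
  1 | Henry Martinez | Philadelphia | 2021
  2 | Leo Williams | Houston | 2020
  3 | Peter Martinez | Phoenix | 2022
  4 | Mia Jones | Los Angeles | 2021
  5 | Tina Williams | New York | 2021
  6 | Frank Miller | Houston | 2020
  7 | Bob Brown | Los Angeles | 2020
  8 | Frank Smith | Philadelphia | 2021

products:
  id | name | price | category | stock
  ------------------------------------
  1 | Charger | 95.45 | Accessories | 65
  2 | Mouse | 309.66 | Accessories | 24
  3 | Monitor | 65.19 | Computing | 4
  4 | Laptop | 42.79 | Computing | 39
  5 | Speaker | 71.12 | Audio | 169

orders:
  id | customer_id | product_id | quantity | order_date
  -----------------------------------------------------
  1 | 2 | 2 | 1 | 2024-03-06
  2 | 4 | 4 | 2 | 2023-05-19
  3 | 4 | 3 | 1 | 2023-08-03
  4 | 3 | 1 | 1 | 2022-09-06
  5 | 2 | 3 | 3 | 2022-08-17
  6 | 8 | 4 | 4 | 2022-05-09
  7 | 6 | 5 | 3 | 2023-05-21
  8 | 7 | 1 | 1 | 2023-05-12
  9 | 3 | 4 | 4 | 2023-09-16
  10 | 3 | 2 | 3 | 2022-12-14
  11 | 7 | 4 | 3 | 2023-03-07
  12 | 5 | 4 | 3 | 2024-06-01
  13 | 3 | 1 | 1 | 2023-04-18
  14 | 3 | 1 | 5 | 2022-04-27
SELECT c.id, p.name AS customer, c.quantity FROM orders c JOIN customers p ON c.customer_id = p.id

Execution result:
id | customer | quantity
1 | Leo Williams | 1
2 | Mia Jones | 2
3 | Mia Jones | 1
4 | Peter Martinez | 1
5 | Leo Williams | 3
6 | Frank Smith | 4
7 | Frank Miller | 3
8 | Bob Brown | 1
9 | Peter Martinez | 4
10 | Peter Martinez | 3
11 | Bob Brown | 3
12 | Tina Williams | 3
13 | Peter Martinez | 1
14 | Peter Martinez | 5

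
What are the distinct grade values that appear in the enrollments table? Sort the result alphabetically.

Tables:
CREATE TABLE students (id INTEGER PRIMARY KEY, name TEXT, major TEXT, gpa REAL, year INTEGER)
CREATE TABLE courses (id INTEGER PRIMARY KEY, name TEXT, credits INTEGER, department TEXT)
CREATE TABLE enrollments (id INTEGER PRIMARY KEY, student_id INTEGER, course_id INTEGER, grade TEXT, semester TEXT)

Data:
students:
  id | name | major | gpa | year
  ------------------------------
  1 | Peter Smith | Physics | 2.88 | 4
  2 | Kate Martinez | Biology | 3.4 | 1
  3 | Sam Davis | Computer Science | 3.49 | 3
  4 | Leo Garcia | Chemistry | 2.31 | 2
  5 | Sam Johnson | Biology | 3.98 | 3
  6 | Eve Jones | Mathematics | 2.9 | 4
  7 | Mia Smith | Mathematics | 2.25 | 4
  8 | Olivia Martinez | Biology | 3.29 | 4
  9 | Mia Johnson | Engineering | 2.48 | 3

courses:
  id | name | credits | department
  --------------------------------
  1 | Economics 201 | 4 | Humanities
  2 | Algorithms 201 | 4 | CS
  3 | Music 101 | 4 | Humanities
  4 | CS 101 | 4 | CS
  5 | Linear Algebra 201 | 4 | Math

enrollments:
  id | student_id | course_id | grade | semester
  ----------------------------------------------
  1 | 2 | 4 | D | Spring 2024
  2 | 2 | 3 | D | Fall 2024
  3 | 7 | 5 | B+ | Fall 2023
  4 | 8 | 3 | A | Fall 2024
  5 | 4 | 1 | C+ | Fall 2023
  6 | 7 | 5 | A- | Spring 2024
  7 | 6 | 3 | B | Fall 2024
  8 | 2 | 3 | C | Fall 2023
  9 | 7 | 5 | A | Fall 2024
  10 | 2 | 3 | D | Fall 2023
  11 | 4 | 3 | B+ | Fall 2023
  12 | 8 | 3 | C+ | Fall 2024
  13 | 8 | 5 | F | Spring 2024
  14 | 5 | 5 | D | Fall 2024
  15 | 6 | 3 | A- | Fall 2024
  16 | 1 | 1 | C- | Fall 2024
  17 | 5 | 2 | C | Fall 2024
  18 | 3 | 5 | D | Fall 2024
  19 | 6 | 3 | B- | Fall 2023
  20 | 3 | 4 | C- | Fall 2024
SELECT DISTINCT grade FROM enrollments ORDER BY grade

Execution result:
grade
A
A-
B
B+
B-
C
C+
C-
D
F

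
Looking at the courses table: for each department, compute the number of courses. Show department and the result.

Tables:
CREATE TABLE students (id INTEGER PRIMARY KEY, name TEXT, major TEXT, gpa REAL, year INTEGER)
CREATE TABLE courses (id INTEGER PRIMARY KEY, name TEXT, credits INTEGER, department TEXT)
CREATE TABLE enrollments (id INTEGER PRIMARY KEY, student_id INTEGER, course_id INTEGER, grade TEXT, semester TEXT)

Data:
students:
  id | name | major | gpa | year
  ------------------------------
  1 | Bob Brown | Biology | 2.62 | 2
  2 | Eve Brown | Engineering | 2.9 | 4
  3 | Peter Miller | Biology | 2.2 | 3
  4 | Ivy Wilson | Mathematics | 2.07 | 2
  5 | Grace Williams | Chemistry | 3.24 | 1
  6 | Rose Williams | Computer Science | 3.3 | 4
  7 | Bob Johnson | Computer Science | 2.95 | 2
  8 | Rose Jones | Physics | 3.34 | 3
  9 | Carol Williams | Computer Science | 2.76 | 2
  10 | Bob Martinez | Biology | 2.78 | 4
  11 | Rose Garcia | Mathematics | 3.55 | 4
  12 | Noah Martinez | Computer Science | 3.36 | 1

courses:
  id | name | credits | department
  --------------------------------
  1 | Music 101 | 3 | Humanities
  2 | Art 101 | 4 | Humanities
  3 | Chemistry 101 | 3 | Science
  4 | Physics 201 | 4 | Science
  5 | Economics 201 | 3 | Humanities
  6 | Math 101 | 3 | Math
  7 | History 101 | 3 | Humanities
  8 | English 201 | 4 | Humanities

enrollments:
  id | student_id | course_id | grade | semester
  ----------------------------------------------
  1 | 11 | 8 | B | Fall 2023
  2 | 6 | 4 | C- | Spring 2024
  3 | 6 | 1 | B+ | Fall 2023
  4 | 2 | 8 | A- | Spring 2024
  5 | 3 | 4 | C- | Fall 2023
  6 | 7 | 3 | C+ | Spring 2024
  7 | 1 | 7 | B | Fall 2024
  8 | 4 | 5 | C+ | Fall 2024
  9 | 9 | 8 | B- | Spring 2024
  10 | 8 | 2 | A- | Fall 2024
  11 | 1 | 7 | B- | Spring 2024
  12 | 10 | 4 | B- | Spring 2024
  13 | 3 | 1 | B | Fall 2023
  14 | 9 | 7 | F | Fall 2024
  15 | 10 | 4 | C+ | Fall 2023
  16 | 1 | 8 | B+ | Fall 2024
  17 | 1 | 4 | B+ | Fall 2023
SELECT department, COUNT(*) AS n FROM courses GROUP BY department

Execution result:
department | n
Humanities | 5
Math | 1
Science | 2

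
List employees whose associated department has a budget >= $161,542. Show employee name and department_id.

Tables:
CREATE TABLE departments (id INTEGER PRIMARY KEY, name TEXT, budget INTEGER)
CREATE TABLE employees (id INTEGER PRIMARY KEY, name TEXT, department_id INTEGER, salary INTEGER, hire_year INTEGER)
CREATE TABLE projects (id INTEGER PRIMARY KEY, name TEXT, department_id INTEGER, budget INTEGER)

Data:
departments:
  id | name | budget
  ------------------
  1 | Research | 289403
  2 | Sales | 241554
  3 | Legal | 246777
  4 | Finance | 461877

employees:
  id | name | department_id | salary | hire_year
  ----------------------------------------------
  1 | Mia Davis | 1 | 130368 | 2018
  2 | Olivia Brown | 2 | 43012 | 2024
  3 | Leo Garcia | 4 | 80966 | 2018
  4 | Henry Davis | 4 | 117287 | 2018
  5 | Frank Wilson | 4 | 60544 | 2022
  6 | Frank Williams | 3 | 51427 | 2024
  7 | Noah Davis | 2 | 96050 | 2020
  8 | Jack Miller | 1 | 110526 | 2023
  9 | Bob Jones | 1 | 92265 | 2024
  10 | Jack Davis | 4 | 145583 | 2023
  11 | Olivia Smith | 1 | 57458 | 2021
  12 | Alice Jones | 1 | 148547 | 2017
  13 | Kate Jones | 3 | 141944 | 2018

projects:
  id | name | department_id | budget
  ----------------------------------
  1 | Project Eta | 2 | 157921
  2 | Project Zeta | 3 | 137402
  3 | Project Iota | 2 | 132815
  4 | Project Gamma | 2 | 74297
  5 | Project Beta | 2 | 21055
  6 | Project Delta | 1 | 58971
SELECT name, department_id FROM employees WHERE department_id IN (SELECT id FROM departments WHERE budget >= 161542)

Execution result:
name | department_id
Mia Davis | 1
Olivia Brown | 2
Leo Garcia | 4
Henry Davis | 4
Frank Wilson | 4
Frank Williams | 3
Noah Davis | 2
Jack Miller | 1
Bob Jones | 1
Jack Davis | 4
Olivia Smith | 1
Alice Jones | 1
Kate Jones | 3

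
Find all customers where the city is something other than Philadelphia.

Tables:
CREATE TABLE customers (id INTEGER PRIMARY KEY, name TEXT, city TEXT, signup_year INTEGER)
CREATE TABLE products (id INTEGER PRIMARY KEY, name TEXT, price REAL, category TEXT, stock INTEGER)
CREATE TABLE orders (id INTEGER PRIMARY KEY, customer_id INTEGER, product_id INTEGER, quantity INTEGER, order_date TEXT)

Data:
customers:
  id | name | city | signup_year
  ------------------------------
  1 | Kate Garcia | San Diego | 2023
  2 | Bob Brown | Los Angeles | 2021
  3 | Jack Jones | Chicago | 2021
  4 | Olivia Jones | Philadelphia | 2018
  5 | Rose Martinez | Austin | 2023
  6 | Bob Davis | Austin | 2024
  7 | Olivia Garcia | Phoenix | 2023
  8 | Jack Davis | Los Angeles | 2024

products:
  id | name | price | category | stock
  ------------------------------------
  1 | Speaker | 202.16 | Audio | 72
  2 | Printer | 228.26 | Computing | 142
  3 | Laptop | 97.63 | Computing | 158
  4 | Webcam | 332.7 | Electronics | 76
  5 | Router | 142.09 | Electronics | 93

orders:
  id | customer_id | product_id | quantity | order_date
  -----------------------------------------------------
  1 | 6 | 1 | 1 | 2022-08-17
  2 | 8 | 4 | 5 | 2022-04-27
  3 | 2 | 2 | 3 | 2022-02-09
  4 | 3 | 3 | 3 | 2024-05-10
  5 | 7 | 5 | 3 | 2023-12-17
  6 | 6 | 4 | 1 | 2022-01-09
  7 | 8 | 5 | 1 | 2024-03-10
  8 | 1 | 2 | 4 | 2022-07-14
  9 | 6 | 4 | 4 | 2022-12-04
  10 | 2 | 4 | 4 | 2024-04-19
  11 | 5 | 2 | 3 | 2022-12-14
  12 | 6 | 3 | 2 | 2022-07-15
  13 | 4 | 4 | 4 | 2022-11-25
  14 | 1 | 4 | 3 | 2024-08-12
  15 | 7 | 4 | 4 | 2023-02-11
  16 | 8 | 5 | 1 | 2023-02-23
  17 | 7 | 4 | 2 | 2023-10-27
SELECT name, city FROM customers WHERE city <> 'Philadelphia'

Execution result:
name | city
Kate Garcia | San Diego
Bob Brown | Los Angeles
Jack Jones | Chicago
Rose Martinez | Austin
Bob Davis | Austin
Olivia Garcia | Phoenix
Jack Davis | Los Angeles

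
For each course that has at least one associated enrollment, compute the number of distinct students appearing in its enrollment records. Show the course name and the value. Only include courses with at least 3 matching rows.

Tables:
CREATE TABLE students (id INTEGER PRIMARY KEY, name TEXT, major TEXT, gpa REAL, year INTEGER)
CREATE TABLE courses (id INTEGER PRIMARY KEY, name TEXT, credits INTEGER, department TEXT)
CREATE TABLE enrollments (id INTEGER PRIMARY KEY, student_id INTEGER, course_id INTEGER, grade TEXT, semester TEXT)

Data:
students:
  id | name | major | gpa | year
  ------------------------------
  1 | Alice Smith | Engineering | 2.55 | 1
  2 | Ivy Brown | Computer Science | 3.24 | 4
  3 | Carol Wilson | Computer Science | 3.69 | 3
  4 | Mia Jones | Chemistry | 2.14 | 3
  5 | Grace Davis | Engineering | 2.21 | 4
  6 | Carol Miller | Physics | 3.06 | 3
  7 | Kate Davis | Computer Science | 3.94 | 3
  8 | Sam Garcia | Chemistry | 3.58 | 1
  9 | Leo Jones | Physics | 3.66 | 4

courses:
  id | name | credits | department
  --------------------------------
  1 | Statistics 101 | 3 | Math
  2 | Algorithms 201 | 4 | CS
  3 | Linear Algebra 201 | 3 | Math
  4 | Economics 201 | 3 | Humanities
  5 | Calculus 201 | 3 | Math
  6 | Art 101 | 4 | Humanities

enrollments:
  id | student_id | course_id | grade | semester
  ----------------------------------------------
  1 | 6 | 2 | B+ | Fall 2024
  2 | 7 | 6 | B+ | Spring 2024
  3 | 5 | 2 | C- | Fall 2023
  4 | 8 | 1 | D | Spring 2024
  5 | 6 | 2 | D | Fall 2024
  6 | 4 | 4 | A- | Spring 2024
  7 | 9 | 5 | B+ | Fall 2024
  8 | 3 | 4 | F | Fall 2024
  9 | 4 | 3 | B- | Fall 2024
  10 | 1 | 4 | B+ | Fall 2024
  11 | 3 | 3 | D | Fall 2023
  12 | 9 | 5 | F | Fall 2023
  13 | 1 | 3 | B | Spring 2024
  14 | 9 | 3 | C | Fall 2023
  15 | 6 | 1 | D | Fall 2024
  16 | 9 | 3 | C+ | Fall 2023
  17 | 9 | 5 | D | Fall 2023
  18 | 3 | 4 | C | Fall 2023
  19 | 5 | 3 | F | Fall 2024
SELECT p.name, COUNT(DISTINCT c.student_id) AS distinct_student_count FROM enrollments c JOIN courses p ON c.course_id = p.id GROUP BY p.id, p.name HAVING COUNT(*) >= 3

Execution result:
name | distinct_student_count
Algorithms 201 | 2
Linear Algebra 201 | 5
Economics 201 | 3
Calculus 201 | 1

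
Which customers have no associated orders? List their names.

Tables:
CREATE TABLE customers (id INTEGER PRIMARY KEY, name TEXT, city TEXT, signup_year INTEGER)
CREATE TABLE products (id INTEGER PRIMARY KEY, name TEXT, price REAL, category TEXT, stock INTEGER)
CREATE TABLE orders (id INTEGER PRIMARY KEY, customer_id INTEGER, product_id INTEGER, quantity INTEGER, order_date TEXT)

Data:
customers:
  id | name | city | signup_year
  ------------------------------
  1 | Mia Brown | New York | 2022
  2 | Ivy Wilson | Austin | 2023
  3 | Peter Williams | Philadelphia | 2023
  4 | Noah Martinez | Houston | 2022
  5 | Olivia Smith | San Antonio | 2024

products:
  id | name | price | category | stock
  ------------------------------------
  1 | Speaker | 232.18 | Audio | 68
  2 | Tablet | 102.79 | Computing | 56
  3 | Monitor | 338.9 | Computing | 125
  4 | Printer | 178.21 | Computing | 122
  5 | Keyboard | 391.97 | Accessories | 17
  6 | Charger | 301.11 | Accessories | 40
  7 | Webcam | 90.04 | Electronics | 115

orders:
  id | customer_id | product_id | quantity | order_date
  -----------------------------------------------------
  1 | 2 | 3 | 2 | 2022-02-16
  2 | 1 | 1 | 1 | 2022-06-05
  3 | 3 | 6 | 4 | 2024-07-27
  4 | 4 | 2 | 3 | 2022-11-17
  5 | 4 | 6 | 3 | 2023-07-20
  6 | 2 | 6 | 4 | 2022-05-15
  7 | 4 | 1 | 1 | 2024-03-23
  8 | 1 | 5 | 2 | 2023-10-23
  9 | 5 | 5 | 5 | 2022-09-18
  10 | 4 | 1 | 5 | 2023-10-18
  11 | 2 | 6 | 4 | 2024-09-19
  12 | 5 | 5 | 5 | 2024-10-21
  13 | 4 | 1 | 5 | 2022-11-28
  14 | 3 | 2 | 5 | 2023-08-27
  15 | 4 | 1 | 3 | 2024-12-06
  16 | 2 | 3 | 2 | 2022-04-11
SELECT p.name FROM customers p LEFT JOIN orders c ON c.customer_id = p.id WHERE c.id IS NULL

Execution result:
(no rows)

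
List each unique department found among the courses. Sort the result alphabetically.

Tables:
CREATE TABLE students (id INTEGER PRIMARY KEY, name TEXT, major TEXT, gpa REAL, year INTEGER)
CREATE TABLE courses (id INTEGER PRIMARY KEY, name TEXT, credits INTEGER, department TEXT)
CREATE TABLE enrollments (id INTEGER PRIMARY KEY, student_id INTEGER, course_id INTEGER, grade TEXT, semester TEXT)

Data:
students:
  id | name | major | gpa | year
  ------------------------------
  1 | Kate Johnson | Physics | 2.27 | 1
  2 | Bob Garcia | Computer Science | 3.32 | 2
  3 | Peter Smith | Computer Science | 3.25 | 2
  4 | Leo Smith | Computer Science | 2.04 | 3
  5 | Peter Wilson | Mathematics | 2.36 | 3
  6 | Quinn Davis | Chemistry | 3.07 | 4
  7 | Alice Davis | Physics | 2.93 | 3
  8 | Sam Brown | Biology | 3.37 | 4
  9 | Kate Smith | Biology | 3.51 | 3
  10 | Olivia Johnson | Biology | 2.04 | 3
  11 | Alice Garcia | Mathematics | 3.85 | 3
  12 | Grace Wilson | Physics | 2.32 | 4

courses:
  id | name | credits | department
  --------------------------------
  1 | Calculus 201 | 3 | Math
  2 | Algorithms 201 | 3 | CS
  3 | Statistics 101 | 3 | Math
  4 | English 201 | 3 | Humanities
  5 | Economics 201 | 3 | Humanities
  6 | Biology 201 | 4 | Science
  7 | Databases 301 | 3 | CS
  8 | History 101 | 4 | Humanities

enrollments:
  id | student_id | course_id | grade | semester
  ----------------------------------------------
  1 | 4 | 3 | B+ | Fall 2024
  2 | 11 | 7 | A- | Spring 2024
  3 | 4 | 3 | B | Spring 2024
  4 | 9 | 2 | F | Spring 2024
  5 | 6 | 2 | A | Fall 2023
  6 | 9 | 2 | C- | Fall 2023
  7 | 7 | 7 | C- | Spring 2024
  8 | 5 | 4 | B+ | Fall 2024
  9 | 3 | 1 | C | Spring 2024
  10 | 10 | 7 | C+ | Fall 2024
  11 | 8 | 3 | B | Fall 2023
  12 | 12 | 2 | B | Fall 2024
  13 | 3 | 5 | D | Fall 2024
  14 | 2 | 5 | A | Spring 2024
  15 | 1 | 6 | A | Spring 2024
SELECT DISTINCT department FROM courses ORDER BY department

Execution result:
department
CS
Humanities
Math
Science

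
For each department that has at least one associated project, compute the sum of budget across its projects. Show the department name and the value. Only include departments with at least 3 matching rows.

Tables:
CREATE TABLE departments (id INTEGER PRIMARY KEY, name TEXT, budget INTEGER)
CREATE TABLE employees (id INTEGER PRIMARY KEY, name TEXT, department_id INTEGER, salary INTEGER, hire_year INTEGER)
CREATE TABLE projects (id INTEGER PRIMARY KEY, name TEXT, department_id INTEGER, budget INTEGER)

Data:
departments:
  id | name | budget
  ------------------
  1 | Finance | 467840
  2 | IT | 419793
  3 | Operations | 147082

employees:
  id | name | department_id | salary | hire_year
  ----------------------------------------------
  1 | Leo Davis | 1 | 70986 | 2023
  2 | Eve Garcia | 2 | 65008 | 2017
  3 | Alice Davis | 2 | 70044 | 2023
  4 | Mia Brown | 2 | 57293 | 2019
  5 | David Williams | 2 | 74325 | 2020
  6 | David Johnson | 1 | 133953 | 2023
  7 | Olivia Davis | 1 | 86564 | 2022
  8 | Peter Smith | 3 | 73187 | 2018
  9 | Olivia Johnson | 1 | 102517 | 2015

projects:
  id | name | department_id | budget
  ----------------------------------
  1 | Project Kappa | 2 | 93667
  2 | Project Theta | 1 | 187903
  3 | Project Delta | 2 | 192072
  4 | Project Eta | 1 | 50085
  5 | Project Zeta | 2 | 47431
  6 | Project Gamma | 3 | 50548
SELECT p.name, SUM(c.budget) AS sum_budget FROM projects c JOIN departments p ON c.department_id = p.id GROUP BY p.id, p.name HAVING COUNT(*) >= 3

Execution result:
name | sum_budget
IT | 333170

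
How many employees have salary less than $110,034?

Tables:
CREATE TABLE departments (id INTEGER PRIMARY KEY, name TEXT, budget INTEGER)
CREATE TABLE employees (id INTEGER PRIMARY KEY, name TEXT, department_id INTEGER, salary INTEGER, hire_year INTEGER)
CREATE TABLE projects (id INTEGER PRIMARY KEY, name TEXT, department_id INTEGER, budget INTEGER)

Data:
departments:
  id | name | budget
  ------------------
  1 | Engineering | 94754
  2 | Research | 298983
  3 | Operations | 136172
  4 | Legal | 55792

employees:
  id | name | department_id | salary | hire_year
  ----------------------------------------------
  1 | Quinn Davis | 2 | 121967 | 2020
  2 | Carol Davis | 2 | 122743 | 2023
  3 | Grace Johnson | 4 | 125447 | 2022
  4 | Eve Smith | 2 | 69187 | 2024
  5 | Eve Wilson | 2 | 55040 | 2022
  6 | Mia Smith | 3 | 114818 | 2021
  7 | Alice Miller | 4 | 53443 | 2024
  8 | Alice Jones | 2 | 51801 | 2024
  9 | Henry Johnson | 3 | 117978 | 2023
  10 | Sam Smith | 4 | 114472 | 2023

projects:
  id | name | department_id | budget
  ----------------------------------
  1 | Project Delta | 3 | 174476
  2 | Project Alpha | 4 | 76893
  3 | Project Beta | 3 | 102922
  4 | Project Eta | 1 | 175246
SELECT COUNT(*) FROM employees WHERE salary < 110034

Execution result:
4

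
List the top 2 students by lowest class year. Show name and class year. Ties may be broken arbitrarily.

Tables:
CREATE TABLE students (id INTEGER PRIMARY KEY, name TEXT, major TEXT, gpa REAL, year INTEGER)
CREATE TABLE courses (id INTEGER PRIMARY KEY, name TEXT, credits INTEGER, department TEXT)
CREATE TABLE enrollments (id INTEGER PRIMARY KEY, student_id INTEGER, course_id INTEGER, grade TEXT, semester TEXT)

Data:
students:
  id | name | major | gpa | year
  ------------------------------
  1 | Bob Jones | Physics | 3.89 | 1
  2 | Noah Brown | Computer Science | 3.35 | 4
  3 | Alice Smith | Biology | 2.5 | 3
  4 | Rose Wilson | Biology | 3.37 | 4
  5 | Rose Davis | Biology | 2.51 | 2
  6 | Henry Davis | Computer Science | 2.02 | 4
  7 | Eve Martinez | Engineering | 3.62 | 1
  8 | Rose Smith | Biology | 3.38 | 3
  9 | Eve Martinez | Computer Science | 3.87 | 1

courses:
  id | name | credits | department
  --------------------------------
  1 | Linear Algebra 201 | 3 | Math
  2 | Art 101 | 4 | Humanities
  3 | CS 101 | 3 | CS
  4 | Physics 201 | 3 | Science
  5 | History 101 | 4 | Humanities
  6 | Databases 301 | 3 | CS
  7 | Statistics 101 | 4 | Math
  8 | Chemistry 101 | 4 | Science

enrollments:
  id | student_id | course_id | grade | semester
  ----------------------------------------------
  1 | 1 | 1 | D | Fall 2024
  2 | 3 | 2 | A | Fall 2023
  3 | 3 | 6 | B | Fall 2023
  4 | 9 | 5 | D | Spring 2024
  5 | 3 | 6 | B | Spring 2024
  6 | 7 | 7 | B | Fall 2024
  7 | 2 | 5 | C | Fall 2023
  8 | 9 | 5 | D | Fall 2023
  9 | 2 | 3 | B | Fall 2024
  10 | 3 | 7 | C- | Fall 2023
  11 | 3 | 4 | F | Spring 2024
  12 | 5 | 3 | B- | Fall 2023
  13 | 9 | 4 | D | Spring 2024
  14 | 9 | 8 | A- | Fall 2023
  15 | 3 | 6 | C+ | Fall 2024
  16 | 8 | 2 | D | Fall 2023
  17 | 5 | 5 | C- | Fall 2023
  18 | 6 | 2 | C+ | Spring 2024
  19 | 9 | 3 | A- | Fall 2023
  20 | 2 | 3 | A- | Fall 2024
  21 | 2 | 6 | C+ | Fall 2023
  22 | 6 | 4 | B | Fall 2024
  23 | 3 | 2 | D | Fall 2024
SELECT name, year FROM students ORDER BY year ASC LIMIT 2

Execution result:
name | year
Bob Jones | 1
Eve Martinez | 1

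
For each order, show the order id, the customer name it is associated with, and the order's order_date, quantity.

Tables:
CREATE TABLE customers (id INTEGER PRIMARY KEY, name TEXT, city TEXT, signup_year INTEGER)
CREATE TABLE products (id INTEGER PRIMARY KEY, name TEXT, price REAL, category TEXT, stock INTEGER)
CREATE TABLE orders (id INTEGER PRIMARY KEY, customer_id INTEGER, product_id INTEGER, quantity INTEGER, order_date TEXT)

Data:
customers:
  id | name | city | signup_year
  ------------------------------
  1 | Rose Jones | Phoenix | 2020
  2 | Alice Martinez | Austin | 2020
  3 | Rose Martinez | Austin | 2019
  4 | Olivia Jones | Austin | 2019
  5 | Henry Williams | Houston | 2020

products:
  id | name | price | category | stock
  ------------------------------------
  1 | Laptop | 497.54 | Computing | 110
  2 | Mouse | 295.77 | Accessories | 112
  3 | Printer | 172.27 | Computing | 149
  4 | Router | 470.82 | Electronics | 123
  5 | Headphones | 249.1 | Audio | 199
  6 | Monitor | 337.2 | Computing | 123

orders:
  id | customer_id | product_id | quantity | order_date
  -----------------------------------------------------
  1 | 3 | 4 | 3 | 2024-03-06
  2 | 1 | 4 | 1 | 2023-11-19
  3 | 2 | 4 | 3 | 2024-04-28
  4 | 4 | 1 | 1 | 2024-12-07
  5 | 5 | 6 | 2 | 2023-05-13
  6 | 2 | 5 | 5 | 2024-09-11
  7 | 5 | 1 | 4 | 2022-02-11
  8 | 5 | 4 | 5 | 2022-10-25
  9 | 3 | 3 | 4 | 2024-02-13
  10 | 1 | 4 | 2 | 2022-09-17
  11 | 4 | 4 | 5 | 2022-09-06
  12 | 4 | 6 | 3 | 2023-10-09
SELECT c.id, p.name AS customer, c.order_date, c.quantity FROM orders c JOIN customers p ON c.customer_id = p.id

Execution result:
id | customer | order_date | quantity
1 | Rose Martinez | 2024-03-06 | 3
2 | Rose Jones | 2023-11-19 | 1
3 | Alice Martinez | 2024-04-28 | 3
4 | Olivia Jones | 2024-12-07 | 1
5 | Henry Williams | 2023-05-13 | 2
6 | Alice Martinez | 2024-09-11 | 5
7 | Henry Williams | 2022-02-11 | 4
8 | Henry Williams | 2022-10-25 | 5
9 | Rose Martinez | 2024-02-13 | 4
10 | Rose Jones | 2022-09-17 | 2
11 | Olivia Jones | 2022-09-06 | 5
12 | Olivia Jones | 2023-10-09 | 3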